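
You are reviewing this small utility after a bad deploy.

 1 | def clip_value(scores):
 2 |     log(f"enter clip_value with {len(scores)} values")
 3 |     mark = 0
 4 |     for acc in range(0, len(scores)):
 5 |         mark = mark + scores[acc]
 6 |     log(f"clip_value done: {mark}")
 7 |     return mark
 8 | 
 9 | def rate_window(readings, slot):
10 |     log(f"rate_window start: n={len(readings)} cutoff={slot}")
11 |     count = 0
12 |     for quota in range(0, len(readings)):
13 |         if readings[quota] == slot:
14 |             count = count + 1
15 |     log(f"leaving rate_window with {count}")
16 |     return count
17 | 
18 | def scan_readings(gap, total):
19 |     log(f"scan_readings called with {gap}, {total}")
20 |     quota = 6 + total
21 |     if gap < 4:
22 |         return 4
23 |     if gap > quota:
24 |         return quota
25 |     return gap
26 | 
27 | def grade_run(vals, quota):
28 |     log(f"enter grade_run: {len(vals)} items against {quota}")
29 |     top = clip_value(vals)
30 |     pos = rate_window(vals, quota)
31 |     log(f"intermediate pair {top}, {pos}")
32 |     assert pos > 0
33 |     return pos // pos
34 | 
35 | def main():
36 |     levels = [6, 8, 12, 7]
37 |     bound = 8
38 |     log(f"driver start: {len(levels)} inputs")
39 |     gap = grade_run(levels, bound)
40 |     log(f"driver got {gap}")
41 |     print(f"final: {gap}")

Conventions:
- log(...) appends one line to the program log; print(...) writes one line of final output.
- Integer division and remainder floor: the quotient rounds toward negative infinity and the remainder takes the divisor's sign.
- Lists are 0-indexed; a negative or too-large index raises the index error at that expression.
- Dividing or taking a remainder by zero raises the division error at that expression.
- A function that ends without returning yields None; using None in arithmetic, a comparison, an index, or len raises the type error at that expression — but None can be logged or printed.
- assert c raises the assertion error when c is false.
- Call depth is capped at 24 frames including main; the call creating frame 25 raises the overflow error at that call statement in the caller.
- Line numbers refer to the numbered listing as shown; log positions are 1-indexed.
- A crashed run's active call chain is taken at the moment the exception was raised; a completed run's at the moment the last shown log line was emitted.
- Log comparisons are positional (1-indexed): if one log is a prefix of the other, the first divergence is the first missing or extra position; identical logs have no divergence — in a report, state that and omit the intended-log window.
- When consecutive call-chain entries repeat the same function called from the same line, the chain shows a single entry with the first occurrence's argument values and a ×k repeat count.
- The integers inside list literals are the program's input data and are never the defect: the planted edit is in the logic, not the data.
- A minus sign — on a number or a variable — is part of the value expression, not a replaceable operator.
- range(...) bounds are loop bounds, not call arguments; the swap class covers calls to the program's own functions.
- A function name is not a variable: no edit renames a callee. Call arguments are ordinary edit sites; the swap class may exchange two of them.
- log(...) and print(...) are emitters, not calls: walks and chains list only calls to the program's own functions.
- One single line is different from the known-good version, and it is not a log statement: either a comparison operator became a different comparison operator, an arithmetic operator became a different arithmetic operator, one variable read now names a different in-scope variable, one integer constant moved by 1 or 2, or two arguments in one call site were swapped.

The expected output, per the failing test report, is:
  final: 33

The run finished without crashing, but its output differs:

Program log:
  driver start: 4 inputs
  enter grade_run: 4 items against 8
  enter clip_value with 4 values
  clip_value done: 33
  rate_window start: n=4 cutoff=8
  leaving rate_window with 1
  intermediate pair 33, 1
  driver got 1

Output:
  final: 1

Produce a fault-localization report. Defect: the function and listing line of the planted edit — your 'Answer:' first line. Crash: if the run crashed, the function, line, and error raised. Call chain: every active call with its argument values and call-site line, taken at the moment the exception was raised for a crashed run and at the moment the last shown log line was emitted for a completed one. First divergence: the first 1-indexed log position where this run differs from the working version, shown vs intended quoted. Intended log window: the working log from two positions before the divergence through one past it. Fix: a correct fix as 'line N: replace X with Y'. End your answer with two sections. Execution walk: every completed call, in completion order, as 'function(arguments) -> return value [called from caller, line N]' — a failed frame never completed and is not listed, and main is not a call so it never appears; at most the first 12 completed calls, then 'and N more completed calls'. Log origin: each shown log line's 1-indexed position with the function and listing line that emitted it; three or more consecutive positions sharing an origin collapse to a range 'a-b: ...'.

Answer: the defect is in grade_run at line 33.
Key observation: At log position 8 the runs split — shown 'driver got 1', but the working version logs 'driver got 33'.
Call chain: main.
First divergence: position 8 — shown 'driver got 1', intended 'driver got 33'.
Intended log window:
  6: leaving rate_window with 1
  7: intermediate pair 33, 1
  8: driver got 33
Execution walk:
  clip_value([6, 8, 12, 7]) -> 33  [called from grade_run, line 29]
  rate_window([6, 8, 12, 7], 8) -> 1  [called from grade_run, line 30]
  grade_run([6, 8, 12, 7], 8) -> 1  [called from main, line 39]
Log origin:
  1: logged in main at line 38
  2: logged in grade_run at line 28
  3: logged in clip_value at line 2
  4: logged in clip_value at line 6
  5: logged in rate_window at line 10
  6: logged in rate_window at line 15
  7: logged in grade_run at line 31
  8: logged in main at line 40
A correct fix: line 33: replace `pos // pos` with `top // pos`.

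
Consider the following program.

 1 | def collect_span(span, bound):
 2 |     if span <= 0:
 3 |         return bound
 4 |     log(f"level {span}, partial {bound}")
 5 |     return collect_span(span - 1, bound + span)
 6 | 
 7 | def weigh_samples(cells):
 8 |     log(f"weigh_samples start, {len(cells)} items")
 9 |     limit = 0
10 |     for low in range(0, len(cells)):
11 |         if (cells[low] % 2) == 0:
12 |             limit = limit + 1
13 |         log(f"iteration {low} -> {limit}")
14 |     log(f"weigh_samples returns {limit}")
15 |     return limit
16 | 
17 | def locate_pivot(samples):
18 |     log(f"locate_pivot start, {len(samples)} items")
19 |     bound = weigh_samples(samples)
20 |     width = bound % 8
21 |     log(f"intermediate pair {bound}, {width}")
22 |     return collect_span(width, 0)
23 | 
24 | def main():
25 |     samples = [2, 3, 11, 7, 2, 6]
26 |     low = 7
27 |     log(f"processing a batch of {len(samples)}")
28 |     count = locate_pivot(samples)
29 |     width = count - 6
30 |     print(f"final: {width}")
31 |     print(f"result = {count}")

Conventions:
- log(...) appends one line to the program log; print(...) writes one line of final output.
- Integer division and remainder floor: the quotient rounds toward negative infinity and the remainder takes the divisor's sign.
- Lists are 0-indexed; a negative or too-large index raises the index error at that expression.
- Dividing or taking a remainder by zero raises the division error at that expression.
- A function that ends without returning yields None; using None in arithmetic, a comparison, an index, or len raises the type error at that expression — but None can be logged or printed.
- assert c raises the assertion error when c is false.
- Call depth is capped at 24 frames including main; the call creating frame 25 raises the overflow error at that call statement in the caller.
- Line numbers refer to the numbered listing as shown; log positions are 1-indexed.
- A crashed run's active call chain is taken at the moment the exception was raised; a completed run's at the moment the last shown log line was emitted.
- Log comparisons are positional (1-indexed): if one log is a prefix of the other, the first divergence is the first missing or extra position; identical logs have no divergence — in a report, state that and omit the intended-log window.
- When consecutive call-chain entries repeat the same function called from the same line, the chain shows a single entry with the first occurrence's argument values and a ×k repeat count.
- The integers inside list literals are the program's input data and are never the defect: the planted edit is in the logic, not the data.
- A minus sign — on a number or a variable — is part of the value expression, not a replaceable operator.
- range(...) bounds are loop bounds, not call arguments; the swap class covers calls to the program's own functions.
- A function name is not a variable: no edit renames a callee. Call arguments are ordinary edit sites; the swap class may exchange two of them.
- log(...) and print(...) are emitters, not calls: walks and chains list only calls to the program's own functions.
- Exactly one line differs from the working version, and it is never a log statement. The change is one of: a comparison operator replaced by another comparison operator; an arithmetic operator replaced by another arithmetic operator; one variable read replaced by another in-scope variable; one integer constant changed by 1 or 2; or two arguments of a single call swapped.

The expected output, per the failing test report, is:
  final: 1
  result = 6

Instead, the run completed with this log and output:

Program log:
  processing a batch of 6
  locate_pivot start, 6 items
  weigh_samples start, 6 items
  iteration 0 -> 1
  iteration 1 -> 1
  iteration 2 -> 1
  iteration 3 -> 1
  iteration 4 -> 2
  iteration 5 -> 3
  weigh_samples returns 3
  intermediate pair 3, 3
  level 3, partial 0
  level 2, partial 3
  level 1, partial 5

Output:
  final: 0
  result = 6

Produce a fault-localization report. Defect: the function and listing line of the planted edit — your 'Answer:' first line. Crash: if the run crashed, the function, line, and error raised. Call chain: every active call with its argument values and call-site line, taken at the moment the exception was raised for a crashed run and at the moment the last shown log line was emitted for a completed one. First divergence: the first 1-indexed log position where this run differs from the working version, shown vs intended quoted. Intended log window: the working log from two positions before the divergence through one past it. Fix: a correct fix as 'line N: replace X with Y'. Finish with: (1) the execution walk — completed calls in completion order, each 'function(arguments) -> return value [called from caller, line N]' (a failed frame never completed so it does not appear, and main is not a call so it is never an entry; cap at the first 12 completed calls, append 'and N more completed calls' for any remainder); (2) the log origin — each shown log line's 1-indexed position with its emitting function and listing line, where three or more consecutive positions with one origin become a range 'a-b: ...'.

Answer: the defect is in main at line 29.
Key fact: Nothing in the log betrays the bug — only the output does.
Call chain: main -> locate_pivot([2, 3, 11, 7, 2, 6]) (called at line 28) -> collect_span(3, 0) (called at line 22) -> collect_span(2, 3) (called at line 5) ×2.
First divergence: none; the two logs match at every position.
Execution walk:
  weigh_samples([2, 3, 11, 7, 2, 6]) -> 3  [called from locate_pivot, line 19]
  collect_span(0, 6) -> 6  [called from collect_span, line 5]
  collect_span(1, 5) -> 6  [called from collect_span, line 5]
  collect_span(2, 3) -> 6  [called from collect_span, line 5]
  collect_span(3, 0) -> 6  [called from locate_pivot, line 22]
  locate_pivot([2, 3, 11, 7, 2, 6]) -> 6  [called from main, line 28]
Log line origins:
  1 — main, line 27
  2 — locate_pivot, line 18
  3 — weigh_samples, line 8
  4-9 — weigh_samples, line 13
  10 — weigh_samples, line 14
  11 — locate_pivot, line 21
  12-14 — collect_span, line 4
A correct fix: line 29: replace `6` with `5`.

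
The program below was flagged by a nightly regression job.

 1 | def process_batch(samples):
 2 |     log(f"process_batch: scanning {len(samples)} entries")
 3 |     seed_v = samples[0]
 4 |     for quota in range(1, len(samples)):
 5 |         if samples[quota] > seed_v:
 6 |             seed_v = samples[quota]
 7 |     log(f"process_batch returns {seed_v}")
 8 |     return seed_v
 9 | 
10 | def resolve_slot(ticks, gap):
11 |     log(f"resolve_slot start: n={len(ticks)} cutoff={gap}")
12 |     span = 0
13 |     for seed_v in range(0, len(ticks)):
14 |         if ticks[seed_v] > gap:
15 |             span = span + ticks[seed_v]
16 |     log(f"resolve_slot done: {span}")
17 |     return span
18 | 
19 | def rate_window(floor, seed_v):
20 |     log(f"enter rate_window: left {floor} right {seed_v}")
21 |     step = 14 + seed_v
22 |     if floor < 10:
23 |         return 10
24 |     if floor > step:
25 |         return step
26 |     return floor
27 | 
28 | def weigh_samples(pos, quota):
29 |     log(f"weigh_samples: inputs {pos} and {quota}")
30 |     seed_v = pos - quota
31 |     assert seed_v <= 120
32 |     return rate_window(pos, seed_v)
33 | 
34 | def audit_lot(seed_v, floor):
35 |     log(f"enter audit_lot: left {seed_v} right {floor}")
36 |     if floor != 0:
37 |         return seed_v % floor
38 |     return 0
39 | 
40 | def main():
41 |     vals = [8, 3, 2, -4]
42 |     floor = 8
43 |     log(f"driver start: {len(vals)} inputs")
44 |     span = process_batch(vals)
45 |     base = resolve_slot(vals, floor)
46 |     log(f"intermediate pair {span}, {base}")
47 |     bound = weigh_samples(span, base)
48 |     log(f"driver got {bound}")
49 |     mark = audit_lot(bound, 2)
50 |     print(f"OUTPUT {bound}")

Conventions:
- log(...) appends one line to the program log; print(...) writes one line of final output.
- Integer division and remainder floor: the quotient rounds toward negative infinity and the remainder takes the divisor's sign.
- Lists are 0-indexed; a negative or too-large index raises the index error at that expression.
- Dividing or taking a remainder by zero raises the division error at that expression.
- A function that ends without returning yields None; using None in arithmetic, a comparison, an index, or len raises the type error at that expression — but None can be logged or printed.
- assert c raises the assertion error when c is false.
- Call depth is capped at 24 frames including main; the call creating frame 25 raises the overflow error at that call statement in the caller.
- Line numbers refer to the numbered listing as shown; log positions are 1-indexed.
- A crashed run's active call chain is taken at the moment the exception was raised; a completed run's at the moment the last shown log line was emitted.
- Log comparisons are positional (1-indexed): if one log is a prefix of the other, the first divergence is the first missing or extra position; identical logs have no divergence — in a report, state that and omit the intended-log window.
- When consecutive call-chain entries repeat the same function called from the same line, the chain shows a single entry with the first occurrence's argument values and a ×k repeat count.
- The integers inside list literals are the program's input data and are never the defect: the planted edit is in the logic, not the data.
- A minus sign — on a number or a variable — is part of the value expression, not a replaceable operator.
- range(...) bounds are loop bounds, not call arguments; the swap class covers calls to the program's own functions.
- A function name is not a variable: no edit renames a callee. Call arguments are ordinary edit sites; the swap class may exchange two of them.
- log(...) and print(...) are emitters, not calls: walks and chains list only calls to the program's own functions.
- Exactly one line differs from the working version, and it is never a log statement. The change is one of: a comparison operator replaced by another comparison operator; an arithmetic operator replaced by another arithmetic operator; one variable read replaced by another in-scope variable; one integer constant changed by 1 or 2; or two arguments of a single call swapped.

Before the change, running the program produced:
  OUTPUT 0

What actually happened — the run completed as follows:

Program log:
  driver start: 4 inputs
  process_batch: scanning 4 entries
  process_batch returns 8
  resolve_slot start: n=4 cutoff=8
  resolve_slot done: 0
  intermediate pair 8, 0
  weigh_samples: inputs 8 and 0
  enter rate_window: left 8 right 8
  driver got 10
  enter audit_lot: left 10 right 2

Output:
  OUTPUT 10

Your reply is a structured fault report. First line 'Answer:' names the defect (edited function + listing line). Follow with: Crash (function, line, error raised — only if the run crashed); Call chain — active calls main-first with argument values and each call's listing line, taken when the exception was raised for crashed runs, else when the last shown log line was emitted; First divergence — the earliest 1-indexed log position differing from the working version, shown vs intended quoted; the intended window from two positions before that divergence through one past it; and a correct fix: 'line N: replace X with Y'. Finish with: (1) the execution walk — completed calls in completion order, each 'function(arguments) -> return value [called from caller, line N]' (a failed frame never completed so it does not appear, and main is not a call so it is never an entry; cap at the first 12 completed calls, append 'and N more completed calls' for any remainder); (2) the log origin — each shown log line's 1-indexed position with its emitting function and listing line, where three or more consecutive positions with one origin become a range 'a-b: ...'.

Answer: the defect is in main at line 50.
Key fact: The two runs log identically and part ways only at the printed values.
Call chain: main -> audit_lot(10, 2) (called at line 49).
First divergence: none; the two logs match at every position.
Execution walk:
  process_batch([8, 3, 2, -4]) -> 8  [called from main, line 44]
  resolve_slot([8, 3, 2, -4], 8) -> 0  [called from main, line 45]
  rate_window(8, 8) -> 10  [called from weigh_samples, line 32]
  weigh_samples(8, 0) -> 10  [called from main, line 47]
  audit_lot(10, 2) -> 0  [called from main, line 49]
Origin of each log line:
  1: from main, line 43
  2: from process_batch, line 2
  3: from process_batch, line 7
  4: from resolve_slot, line 11
  5: from resolve_slot, line 16
  6: from main, line 46
  7: from weigh_samples, line 29
  8: from rate_window, line 20
  9: from main, line 48
  10: from audit_lot, line 35
A correct fix: line 50: replace `bound` with `mark`.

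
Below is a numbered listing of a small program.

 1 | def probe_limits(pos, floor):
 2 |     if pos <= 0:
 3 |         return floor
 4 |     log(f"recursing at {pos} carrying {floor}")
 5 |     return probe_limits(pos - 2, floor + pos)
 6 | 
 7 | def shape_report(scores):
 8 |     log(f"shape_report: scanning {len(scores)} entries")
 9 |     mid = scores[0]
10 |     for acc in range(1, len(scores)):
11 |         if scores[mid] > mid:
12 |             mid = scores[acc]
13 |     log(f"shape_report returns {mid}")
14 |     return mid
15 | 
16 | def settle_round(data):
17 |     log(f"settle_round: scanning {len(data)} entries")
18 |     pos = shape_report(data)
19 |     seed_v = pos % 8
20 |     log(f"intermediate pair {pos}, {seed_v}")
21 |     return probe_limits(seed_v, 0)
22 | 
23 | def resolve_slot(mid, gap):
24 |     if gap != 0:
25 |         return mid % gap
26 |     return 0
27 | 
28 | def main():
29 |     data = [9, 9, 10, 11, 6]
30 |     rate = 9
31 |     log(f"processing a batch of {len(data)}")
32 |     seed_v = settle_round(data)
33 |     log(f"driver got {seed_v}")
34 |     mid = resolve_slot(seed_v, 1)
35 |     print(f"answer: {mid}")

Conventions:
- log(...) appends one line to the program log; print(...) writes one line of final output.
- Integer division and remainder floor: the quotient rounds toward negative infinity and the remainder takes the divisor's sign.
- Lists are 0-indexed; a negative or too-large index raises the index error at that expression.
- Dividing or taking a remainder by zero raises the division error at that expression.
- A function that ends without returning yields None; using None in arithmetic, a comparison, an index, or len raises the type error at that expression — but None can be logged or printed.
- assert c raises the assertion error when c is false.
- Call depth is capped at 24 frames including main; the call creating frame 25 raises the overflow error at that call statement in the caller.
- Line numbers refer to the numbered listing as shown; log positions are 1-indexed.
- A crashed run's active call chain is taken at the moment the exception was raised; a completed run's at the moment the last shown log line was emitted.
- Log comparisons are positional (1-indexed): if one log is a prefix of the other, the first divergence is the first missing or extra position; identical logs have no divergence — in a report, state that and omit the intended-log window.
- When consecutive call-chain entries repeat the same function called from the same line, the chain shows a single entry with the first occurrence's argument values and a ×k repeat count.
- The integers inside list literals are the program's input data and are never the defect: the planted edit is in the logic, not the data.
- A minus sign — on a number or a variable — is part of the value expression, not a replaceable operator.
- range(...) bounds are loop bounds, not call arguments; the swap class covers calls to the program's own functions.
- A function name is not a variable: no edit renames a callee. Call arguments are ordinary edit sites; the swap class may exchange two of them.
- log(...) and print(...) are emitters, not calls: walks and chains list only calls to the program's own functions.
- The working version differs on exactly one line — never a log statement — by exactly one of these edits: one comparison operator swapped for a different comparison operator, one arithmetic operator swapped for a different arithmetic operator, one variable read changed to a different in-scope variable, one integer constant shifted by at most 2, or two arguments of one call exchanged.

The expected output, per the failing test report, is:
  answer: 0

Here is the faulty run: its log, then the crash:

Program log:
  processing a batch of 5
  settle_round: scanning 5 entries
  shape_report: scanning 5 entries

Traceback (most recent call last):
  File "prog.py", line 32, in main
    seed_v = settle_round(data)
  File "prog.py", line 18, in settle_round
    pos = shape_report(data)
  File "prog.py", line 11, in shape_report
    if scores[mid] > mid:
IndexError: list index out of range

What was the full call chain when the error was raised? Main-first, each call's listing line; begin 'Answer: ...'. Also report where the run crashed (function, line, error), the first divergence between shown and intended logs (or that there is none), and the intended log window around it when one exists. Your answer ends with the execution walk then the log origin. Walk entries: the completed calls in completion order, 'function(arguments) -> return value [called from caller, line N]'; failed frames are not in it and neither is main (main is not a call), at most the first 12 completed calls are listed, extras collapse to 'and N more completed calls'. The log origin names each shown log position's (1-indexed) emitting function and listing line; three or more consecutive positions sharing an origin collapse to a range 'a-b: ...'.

Answer: main -> settle_round (called at line 32) -> shape_report (called at line 18).
Key observation: The shown log is a 3-line prefix of the intended one, whose next entry is 'shape_report returns 11'.
Crash: shape_report, line 11, IndexError.
First divergence: position 4; the shown log stops at 3 lines while the working version next logs 'shape_report returns 11'.
Intended log window:
  2: settle_round: scanning 5 entries
  3: shape_report: scanning 5 entries
  4: shape_report returns 11
  5: intermediate pair 11, 3
Execution walk:
  (no call completed)
Log origins:
  1 — main, line 31
  2 — settle_round, line 17
  3 — shape_report, line 8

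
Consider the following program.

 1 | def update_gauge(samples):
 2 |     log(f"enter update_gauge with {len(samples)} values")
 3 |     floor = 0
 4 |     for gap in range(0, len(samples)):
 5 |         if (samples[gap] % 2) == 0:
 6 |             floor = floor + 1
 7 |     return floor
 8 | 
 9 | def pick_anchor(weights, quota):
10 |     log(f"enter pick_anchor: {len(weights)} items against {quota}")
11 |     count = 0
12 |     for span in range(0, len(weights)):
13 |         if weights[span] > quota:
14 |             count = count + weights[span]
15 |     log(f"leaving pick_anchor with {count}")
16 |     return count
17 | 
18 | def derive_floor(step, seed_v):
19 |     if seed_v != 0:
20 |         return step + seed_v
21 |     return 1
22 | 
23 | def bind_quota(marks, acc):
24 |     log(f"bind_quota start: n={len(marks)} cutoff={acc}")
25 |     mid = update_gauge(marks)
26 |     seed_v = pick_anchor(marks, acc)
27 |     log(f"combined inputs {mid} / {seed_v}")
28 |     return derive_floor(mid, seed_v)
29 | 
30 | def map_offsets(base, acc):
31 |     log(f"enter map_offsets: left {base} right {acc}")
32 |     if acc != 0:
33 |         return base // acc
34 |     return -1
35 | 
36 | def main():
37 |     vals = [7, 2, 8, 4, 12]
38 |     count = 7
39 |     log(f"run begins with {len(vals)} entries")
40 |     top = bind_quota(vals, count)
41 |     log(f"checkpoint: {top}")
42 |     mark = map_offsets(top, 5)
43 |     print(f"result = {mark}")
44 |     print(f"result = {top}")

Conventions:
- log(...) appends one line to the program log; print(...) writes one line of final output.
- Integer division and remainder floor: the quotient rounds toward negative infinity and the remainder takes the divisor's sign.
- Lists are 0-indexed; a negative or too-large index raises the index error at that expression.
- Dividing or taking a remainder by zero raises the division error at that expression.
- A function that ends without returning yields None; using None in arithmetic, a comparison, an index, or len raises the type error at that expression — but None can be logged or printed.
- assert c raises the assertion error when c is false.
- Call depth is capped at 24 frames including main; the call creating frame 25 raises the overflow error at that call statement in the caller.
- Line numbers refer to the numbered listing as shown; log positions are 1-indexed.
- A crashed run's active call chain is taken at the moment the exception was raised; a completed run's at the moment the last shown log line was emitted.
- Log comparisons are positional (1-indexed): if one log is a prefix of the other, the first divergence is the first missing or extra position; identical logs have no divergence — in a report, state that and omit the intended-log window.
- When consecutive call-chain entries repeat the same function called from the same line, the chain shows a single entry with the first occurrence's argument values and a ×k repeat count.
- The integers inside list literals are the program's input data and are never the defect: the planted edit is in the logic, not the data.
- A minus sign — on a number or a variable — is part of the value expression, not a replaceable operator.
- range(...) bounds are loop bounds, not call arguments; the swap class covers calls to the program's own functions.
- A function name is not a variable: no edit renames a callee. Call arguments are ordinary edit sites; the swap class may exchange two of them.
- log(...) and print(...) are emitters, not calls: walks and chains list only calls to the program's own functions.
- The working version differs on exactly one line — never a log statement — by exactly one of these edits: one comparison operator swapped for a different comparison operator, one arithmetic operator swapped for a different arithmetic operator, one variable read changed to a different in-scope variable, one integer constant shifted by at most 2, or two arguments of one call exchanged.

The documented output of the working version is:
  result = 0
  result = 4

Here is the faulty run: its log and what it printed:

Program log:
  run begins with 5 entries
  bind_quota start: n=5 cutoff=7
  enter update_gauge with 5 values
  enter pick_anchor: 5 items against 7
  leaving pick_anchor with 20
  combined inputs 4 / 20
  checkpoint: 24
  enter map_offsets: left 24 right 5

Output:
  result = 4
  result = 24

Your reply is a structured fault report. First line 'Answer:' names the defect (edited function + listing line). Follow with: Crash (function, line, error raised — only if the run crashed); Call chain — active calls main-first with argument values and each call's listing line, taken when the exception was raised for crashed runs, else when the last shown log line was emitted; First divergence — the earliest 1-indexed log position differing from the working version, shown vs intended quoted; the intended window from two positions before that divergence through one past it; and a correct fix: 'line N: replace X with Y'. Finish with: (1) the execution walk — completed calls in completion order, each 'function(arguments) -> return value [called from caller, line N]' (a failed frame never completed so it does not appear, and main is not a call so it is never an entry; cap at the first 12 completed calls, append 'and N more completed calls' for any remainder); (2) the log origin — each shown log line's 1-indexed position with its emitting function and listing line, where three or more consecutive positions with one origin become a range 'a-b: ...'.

Answer: the defect is in derive_floor at line 20.
Core observation: Log line 7 is where behavior first shows: 'checkpoint: 24' appears instead of 'checkpoint: 4'.
Call chain: main -> map_offsets(24, 5) (called at line 42).
First divergence: position 7; shown 'checkpoint: 24' vs intended 'checkpoint: 4'.
Intended log window:
  5: leaving pick_anchor with 20
  6: combined inputs 4 / 20
  7: checkpoint: 4
  8: enter map_offsets: left 4 right 5
Execution walk:
  update_gauge([7, 2, 8, 4, 12]) -> 4  [called from bind_quota, line 25]
  pick_anchor([7, 2, 8, 4, 12], 7) -> 20  [called from bind_quota, line 26]
  derive_floor(4, 20) -> 24  [called from bind_quota, line 28]
  bind_quota([7, 2, 8, 4, 12], 7) -> 24  [called from main, line 40]
  map_offsets(24, 5) -> 4  [called from main, line 42]
Origin of each log line:
  1: logged in main at line 39
  2: logged in bind_quota at line 24
  3: logged in update_gauge at line 2
  4: logged in pick_anchor at line 10
  5: logged in pick_anchor at line 15
  6: logged in bind_quota at line 27
  7: logged in main at line 41
  8: logged in map_offsets at line 31
A correct fix: line 20: replace `+` with `%`.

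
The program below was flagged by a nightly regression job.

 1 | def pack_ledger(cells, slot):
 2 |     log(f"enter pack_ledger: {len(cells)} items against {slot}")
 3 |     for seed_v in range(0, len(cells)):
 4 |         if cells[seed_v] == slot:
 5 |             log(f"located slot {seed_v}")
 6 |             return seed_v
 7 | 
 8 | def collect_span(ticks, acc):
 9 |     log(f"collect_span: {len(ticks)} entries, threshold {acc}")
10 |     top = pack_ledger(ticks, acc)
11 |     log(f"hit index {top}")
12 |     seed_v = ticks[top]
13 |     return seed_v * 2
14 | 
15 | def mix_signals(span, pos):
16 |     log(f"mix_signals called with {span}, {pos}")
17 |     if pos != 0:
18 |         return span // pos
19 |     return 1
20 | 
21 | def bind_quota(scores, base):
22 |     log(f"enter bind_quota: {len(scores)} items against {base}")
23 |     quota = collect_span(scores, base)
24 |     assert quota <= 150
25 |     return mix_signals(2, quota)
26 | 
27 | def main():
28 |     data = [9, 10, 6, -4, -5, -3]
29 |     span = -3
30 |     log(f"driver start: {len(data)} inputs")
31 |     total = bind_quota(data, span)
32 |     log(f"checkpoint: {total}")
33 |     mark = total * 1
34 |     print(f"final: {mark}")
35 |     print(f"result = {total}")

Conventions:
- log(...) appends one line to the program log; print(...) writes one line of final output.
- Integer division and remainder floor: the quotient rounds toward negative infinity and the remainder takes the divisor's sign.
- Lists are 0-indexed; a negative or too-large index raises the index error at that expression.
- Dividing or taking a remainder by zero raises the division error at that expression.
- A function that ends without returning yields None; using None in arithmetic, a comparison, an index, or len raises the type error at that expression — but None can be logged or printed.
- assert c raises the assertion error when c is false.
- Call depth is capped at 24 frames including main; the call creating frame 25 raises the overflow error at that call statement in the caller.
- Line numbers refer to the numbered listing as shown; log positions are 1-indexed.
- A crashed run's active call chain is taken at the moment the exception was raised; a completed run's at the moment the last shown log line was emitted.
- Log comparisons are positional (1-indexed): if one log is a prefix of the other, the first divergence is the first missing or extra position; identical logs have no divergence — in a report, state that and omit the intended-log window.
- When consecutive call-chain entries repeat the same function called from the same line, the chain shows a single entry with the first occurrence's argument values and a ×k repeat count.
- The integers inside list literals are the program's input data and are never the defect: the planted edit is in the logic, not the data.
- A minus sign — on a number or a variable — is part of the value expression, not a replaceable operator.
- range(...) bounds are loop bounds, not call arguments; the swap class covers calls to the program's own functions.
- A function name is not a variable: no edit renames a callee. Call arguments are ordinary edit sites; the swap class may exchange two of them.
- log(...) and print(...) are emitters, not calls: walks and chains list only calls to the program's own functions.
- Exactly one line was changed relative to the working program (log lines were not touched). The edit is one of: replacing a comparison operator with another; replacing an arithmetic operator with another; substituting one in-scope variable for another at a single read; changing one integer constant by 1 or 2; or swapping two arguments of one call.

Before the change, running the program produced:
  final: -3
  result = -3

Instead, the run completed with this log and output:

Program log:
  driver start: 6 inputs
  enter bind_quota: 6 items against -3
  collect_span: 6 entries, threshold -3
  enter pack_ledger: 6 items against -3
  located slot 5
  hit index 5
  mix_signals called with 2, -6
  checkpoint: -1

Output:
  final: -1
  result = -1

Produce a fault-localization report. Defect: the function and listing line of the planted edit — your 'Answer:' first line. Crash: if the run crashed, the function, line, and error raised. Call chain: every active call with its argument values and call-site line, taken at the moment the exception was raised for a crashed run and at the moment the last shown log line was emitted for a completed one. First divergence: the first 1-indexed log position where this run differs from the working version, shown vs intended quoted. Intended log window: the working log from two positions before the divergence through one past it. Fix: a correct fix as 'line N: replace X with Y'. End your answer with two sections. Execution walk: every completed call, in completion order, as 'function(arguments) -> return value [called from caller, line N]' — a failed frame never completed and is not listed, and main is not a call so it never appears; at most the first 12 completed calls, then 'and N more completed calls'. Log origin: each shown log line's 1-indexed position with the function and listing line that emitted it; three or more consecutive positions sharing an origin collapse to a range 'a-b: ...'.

Answer: the defect is in bind_quota at line 25.
Core observation: Position 7 is the first bad log line: 'mix_signals called with 2, -6' should read 'mix_signals called with -6, 2'.
Call chain: main.
First divergence: position 7 — shown 'mix_signals called with 2, -6', intended 'mix_signals called with -6, 2'.
Intended log window:
  5: located slot 5
  6: hit index 5
  7: mix_signals called with -6, 2
  8: checkpoint: -3
Execution walk:
  pack_ledger([9, 10, 6, -4, -5, -3], -3) -> 5  [called from collect_span, line 10]
  collect_span([9, 10, 6, -4, -5, -3], -3) -> -6  [called from bind_quota, line 23]
  mix_signals(2, -6) -> -1  [called from bind_quota, line 25]
  bind_quota([9, 10, 6, -4, -5, -3], -3) -> -1  [called from main, line 31]
Origin of each log line:
  1 — main, line 30
  2 — bind_quota, line 22
  3 — collect_span, line 9
  4 — pack_ledger, line 2
  5 — pack_ledger, line 5
  6 — collect_span, line 11
  7 — mix_signals, line 16
  8 — main, line 32
A correct fix: line 25: replace `mix_signals(2, quota)` with `mix_signals(quota, 2)`.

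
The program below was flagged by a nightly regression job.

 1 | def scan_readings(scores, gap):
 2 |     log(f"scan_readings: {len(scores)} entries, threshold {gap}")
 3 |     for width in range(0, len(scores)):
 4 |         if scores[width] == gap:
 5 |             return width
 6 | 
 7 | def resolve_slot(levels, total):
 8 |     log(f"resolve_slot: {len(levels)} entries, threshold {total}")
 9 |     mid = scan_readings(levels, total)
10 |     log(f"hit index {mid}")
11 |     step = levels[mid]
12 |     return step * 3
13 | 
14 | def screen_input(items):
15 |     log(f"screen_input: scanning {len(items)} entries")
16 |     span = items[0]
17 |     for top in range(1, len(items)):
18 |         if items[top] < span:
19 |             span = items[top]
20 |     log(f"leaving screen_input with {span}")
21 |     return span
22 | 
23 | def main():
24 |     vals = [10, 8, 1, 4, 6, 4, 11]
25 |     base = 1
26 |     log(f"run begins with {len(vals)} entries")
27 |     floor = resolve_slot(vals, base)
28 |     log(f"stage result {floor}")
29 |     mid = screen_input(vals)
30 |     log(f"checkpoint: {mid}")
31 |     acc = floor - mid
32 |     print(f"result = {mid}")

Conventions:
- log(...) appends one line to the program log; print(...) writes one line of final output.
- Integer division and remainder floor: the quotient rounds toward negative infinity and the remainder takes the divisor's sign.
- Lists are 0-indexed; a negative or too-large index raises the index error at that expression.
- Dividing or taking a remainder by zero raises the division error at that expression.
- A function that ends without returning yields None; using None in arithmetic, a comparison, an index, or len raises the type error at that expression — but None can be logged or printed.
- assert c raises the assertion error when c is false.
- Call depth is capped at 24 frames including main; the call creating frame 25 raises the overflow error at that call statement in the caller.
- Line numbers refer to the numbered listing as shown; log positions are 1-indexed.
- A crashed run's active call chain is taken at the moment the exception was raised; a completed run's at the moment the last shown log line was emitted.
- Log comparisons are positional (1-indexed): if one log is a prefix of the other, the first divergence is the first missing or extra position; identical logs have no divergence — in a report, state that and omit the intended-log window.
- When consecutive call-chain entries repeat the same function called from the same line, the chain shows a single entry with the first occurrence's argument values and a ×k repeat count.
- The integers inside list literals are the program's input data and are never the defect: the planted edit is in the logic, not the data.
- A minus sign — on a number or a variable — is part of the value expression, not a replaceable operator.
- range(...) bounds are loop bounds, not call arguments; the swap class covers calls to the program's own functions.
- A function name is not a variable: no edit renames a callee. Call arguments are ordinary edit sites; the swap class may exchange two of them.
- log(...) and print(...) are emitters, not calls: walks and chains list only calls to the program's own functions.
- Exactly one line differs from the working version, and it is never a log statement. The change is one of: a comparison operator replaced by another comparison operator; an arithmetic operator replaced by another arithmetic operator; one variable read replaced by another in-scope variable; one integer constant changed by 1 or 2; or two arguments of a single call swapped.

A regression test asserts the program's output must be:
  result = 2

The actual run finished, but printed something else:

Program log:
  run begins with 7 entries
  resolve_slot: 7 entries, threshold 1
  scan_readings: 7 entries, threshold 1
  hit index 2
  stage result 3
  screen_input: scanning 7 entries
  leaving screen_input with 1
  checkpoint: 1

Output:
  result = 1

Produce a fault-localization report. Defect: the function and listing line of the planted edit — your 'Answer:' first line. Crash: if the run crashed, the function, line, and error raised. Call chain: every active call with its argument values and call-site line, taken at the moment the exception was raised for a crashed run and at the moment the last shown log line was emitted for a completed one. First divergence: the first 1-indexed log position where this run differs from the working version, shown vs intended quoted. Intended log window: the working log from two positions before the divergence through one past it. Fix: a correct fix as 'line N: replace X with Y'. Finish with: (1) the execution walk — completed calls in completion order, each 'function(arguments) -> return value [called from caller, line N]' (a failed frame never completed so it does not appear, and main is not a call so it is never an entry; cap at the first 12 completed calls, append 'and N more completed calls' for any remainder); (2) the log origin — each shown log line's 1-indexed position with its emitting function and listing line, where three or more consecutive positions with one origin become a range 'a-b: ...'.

Answer: the defect is in main at line 32.
Key observation: Nothing in the log betrays the bug — only the output does.
Call chain: main.
First divergence: there is none — every log position agrees.
Execution walk:
  scan_readings([10, 8, 1, 4, 6, 4, 11], 1) -> 2  [called from resolve_slot, line 9]
  resolve_slot([10, 8, 1, 4, 6, 4, 11], 1) -> 3  [called from main, line 27]
  screen_input([10, 8, 1, 4, 6, 4, 11]) -> 1  [called from main, line 29]
Log origins:
  1: logged in main at line 26
  2: logged in resolve_slot at line 8
  3: logged in scan_readings at line 2
  4: logged in resolve_slot at line 10
  5: logged in main at line 28
  6: logged in screen_input at line 15
  7: logged in screen_input at line 20
  8: logged in main at line 30
A correct fix: line 32: replace `mid` with `acc`.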